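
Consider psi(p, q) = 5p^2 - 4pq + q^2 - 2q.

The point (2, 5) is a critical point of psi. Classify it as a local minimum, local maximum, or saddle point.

The Hessian of psi is constant: H = [[10, -4], [-4, 2]].
det(H) = 10·2 − (-4)² = 4.
det(H) > 0 and tr(H) = 12 > 0, so H is positive definite and the point is a local minimum.

local minimum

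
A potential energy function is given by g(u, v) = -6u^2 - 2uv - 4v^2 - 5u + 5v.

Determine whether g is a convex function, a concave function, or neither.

g is quadratic, so its Hessian is the constant matrix H = [[-12, -2], [-2, -8]].
det(H) = 92, tr(H) = -20.
det(H) > 0 and tr(H) < 0, so H is negative definite everywhere: concave.

concave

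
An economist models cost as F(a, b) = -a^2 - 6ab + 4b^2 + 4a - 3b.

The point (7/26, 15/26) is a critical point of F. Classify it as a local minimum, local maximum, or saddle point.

saddle point

The Hessian of F is constant: H = [[-2, -6], [-6, 8]].
det(H) = (-2)·8 − (-6)² = -52.
Since det(H) < 0, H is indefinite and the critical point is a saddle point.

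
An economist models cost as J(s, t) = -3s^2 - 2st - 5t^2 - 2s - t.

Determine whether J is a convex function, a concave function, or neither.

concave

J is quadratic, so its Hessian is the constant matrix H = [[-6, -2], [-2, -10]].
det(H) = 56, tr(H) = -16.
det(H) > 0 and tr(H) < 0, so H is negative definite everywhere: concave.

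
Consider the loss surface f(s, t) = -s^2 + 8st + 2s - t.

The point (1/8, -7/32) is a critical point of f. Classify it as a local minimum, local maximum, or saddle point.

saddle point

The Hessian of f is constant: H = [[-2, 8], [8, 0]].
det(H) = (-2)·0 − 8² = -64.
Since det(H) < 0, H is indefinite and the critical point is a saddle point.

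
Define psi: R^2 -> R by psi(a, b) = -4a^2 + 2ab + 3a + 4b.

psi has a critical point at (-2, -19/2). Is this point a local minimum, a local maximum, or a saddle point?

saddle point

The Hessian of psi is constant: H = [[-8, 2], [2, 0]].
det(H) = (-8)·0 − 2² = -4.
Since det(H) < 0, H is indefinite and the critical point is a saddle point.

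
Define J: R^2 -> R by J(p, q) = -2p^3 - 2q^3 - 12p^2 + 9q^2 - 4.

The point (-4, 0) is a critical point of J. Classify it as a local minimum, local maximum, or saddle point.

The mixed partial ∂²J/∂p∂q is 0, so the Hessian at any point is diag(J_pp, J_qq) = diag(-12(p + 2), 6(-2q + 3)).
At (-4, 0): H = diag(24, 18).
Both eigenvalues are positive, so H is positive definite: a local minimum.

local minimum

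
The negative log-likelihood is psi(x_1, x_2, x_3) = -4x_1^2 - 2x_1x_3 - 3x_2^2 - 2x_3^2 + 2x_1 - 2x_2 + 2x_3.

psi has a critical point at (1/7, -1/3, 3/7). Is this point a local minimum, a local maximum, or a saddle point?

The Hessian is constant: H = [[-8, 0, -2], [0, -6, 0], [-2, 0, -4]].
Leading principal minors: Δ₁ = -8, Δ₂ = 48, Δ₃ = -168.
The minors alternate sign starting negative (−, +, −), so H is negative definite: a local maximum.

local maximum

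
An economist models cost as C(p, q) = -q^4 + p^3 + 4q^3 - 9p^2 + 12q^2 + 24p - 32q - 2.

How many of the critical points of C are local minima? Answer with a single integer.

C separates as a function of p plus a function of q, so ∇C=0 decouples.
∂C/∂p = 3(p - 4)(p - 2) = 0 at p ∈ {2, 4}; ∂C/∂q = -4(q - 4)(q - 1)(q + 2) = 0 at q ∈ {-2, 1, 4}.
The Hessian is diagonal: diag(C_pp, C_qq). Second derivatives: C_pp(2)=-6, C_pp(4)=6; C_qq(-2)=-72, C_qq(1)=36, C_qq(4)=-72.
Local minima occur where both diagonal entries positive: (4, 1). Count: 1.

1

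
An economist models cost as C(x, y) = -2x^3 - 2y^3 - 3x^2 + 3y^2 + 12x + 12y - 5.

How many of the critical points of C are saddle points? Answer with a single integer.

2

C separates as a function of x plus a function of y, so ∇C=0 decouples.
∂C/∂x = -6(x - 1)(x + 2) = 0 at x ∈ {-2, 1}; ∂C/∂y = -6(y - 2)(y + 1) = 0 at y ∈ {-1, 2}.
The Hessian is diagonal: diag(C_xx, C_yy). Second derivatives: C_xx(-2)=18, C_xx(1)=-18; C_yy(-1)=18, C_yy(2)=-18.
Saddle points occur where the two diagonal entries have opposite signs: (-2, 2), (1, -1). Count: 2.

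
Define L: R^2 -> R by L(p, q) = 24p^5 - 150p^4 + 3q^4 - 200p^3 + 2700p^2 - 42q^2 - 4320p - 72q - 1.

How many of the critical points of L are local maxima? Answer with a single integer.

2

L separates as a function of p plus a function of q, so ∇L=0 decouples.
∂L/∂p = 120(p - 4)(p - 3)(p - 1)(p + 3) = 0 at p ∈ {-3, 1, 3, 4}; ∂L/∂q = 12(q - 3)(q + 1)(q + 2) = 0 at q ∈ {-2, -1, 3}.
The Hessian is diagonal: diag(L_pp, L_qq). Second derivatives: L_pp(-3)=-20160, L_pp(1)=2880, L_pp(3)=-1440, L_pp(4)=2520; L_qq(-2)=60, L_qq(-1)=-48, L_qq(3)=240.
Local maxima occur where both diagonal entries negative: (-3, -1), (3, -1). Count: 2.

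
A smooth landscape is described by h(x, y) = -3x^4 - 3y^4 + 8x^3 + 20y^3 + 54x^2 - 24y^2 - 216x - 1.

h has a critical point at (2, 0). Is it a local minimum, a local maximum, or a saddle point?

saddle point

The mixed partial ∂²h/∂x∂y is 0, so the Hessian at any point is diag(h_xx, h_yy) = diag(12(-3x^2 + 4x + 9), 12(-3y^2 + 10y - 4)).
At (2, 0): H = diag(60, -48).
The eigenvalues have opposite signs, so H is indefinite: a saddle point.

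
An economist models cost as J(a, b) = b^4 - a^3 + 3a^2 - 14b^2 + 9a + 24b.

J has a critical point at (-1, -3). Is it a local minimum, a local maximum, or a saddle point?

local minimum

The mixed partial ∂²J/∂a∂b is 0, so the Hessian at any point is diag(J_aa, J_bb) = diag(6(-a + 1), 4(3b^2 - 7)).
At (-1, -3): H = diag(12, 80).
Both eigenvalues are positive, so H is positive definite: a local minimum.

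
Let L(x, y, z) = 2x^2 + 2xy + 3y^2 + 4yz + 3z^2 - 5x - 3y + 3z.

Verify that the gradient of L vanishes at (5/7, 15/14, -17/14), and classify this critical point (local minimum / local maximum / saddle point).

local minimum

∇L = (4x + 2y - 5, 2x + 6y + 4z - 3, 4y + 6z + 3); substituting (5/7, 15/14, -17/14) gives ∇L = (0, 0, 0), so (5/7, 15/14, -17/14) is indeed a critical point.
The Hessian is constant: H = [[4, 2, 0], [2, 6, 4], [0, 4, 6]].
Leading principal minors: Δ₁ = 4, Δ₂ = 20, Δ₃ = 56.
All leading minors are positive, so H is positive definite: a local minimum.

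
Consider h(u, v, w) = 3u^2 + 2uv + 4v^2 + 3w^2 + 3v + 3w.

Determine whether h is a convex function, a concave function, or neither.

h is quadratic, so its Hessian is the constant matrix H = [[6, 2, 0], [2, 8, 0], [0, 0, 6]].
Leading principal minors: 6, 44, 264.
All positive ⇒ H ≻ 0 ⇒ convex.

convex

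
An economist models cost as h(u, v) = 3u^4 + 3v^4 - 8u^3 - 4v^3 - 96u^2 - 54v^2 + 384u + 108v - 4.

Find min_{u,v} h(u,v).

-2255

h(u,v) separates as P(u) + Q(v) − 4, so its minimum is min P + min Q − 4.
P'(u) = 12(u - 4)(u - 2)(u + 4) vanishes at u ∈ {-4, 2, 4}; Q'(v) = 12(v - 3)(v - 1)(v + 3) vanishes at v ∈ {-3, 1, 3}.
Local minima of P (where P''>0): P(-4)=-1792, P(4)=256. Local minima of Q: Q(-3)=-459, Q(3)=-27.
So the global minimum of h is P(-4) + Q(-3) − 4 = -1792 − 459 − 4 = -2255, attained at (-4, -3).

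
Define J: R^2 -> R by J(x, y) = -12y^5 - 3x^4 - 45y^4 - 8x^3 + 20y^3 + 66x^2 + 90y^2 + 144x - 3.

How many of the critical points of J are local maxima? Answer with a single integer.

4

J separates as a function of x plus a function of y, so ∇J=0 decouples.
∂J/∂x = -12(x - 3)(x + 1)(x + 4) = 0 at x ∈ {-4, -1, 3}; ∂J/∂y = -60y(y - 1)(y + 1)(y + 3) = 0 at y ∈ {-3, -1, 0, 1}.
The Hessian is diagonal: diag(J_xx, J_yy). Second derivatives: J_xx(-4)=-252, J_xx(-1)=144, J_xx(3)=-336; J_yy(-3)=1440, J_yy(-1)=-240, J_yy(0)=180, J_yy(1)=-480.
Local maxima occur where both diagonal entries negative: (-4, -1), (-4, 1), (3, -1), (3, 1). Count: 4.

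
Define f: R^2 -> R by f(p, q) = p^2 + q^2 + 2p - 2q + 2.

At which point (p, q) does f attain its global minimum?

(-1, 1)

f(p,q) separates as A(p) + B(q) + 2, so its minimum is min A + min B + 2.
A'(p) = 2p + 2 vanishes at p ∈ {-1}; B'(q) = 2q - 2 vanishes at q ∈ {1}.
Local minima of A (where A''>0): A(-1)=-1. Local minima of B: B(1)=-1.
So the global minimum of f is A(-1) + B(1) + 2 = -1 − 1 + 2 = 0, attained at (-1, 1).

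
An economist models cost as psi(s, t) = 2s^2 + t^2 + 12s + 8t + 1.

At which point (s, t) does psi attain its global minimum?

psi(s,t) separates as P(s) + Q(t) + 1, so its minimum is min P + min Q + 1.
P'(s) = 4s + 12 vanishes at s ∈ {-3}; Q'(t) = 2(t + 4) vanishes at t ∈ {-4}.
Local minima of P (where P''>0): P(-3)=-18. Local minima of Q: Q(-4)=-16.
So the global minimum of psi is P(-3) + Q(-4) + 1 = -18 − 16 + 1 = -33, attained at (-3, -4).

(-3, -4)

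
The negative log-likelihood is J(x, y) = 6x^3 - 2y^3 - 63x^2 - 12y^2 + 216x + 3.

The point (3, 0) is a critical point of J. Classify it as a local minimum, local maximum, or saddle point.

The mixed partial ∂²J/∂x∂y is 0, so the Hessian at any point is diag(J_xx, J_yy) = diag(18(2x - 7), -12(y + 2)).
At (3, 0): H = diag(-18, -24).
Both eigenvalues are negative, so H is negative definite: a local maximum.

local maximum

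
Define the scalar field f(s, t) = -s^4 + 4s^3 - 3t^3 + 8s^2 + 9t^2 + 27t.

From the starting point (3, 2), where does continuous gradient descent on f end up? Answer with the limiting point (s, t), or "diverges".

f is separable, so gradient descent decouples: s follows -∂f/∂s, t follows -∂f/∂t.
∂f/∂s = -4s(s - 4)(s + 1); at s=3 this is 48, so s decreases.
∂f/∂t = -9(t - 3)(t + 1); at t=2 this is 27, so t decreases.
s converges to its nearest critical value 0 (a local min of the s-part); t converges to -1. The iterate converges to (0, -1).

(0, -1)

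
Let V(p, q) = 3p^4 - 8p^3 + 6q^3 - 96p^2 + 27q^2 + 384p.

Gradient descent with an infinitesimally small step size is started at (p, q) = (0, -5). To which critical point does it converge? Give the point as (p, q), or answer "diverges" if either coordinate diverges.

diverges

V is separable, so gradient descent decouples: p follows -∂V/∂p, q follows -∂V/∂q.
∂V/∂p = 12(p - 4)(p - 2)(p + 4); at p=0 this is 384, so p decreases.
∂V/∂q = 18q(q + 3); at q=-5 this is 180, so q decreases.
The q-coordinate has no critical point in that direction and runs off to infinity.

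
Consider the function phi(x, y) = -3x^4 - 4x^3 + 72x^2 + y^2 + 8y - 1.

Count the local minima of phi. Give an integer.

phi separates as a function of x plus a function of y, so ∇phi=0 decouples.
∂phi/∂x = -12x(x - 3)(x + 4) = 0 at x ∈ {-4, 0, 3}; ∂phi/∂y = 2(y + 4) = 0 at y ∈ {-4}.
The Hessian is diagonal: diag(phi_xx, phi_yy). Second derivatives: phi_xx(-4)=-336, phi_xx(0)=144, phi_xx(3)=-252; phi_yy(-4)=2.
Local minima occur where both diagonal entries positive: (0, -4). Count: 1.

1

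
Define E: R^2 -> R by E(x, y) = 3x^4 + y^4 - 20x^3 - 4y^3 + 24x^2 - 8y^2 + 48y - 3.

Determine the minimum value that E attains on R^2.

E(x,y) separates as P(x) + Q(y) − 3, so its minimum is min P + min Q − 3.
P'(x) = 12x(x - 4)(x - 1) vanishes at x ∈ {0, 1, 4}; Q'(y) = 4(y - 3)(y - 2)(y + 2) vanishes at y ∈ {-2, 2, 3}.
Local minima of P (where P''>0): P(0)=0, P(4)=-128. Local minima of Q: Q(-2)=-80, Q(3)=45.
So the global minimum of E is P(4) + Q(-2) − 3 = -128 − 80 − 3 = -211, attained at (4, -2).

-211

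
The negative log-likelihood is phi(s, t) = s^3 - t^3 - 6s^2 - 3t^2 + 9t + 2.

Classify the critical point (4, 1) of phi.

The mixed partial ∂²phi/∂s∂t is 0, so the Hessian at any point is diag(phi_ss, phi_tt) = diag(6(s - 2), -6(t + 1)).
At (4, 1): H = diag(12, -12).
The eigenvalues have opposite signs, so H is indefinite: a saddle point.

saddle point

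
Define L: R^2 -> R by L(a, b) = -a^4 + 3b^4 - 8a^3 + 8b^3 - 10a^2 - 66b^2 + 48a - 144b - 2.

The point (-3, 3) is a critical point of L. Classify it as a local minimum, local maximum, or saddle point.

The mixed partial ∂²L/∂a∂b is 0, so the Hessian at any point is diag(L_aa, L_bb) = diag(-4(3a^2 + 12a + 5), 12(3b^2 + 4b - 11)).
At (-3, 3): H = diag(16, 336).
Both eigenvalues are positive, so H is positive definite: a local minimum.

local minimum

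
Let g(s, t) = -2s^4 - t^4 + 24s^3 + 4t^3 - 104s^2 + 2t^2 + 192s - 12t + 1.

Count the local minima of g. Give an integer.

g separates as a function of s plus a function of t, so ∇g=0 decouples.
∂g/∂s = -8(s - 4)(s - 3)(s - 2) = 0 at s ∈ {2, 3, 4}; ∂g/∂t = -4(t - 3)(t - 1)(t + 1) = 0 at t ∈ {-1, 1, 3}.
The Hessian is diagonal: diag(g_ss, g_tt). Second derivatives: g_ss(2)=-16, g_ss(3)=8, g_ss(4)=-16; g_tt(-1)=-32, g_tt(1)=16, g_tt(3)=-32.
Local minima occur where both diagonal entries positive: (3, 1). Count: 1.

1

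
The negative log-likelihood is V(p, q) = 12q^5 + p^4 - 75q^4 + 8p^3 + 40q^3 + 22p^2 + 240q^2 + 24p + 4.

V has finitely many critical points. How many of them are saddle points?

6

V separates as a function of p plus a function of q, so ∇V=0 decouples.
∂V/∂p = 4(p + 1)(p + 2)(p + 3) = 0 at p ∈ {-3, -2, -1}; ∂V/∂q = 60q(q - 4)(q - 2)(q + 1) = 0 at q ∈ {-1, 0, 2, 4}.
The Hessian is diagonal: diag(V_pp, V_qq). Second derivatives: V_pp(-3)=8, V_pp(-2)=-4, V_pp(-1)=8; V_qq(-1)=-900, V_qq(0)=480, V_qq(2)=-720, V_qq(4)=2400.
Saddle points occur where the two diagonal entries have opposite signs: (-3, -1), (-3, 2), (-2, 0), (-2, 4), (-1, -1), (-1, 2). Count: 6.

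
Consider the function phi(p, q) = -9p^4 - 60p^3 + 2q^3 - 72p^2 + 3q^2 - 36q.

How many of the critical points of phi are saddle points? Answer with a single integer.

3

phi separates as a function of p plus a function of q, so ∇phi=0 decouples.
∂phi/∂p = -36p(p + 1)(p + 4) = 0 at p ∈ {-4, -1, 0}; ∂phi/∂q = 6(q - 2)(q + 3) = 0 at q ∈ {-3, 2}.
The Hessian is diagonal: diag(phi_pp, phi_qq). Second derivatives: phi_pp(-4)=-432, phi_pp(-1)=108, phi_pp(0)=-144; phi_qq(-3)=-30, phi_qq(2)=30.
Saddle points occur where the two diagonal entries have opposite signs: (-4, 2), (-1, -3), (0, 2). Count: 3.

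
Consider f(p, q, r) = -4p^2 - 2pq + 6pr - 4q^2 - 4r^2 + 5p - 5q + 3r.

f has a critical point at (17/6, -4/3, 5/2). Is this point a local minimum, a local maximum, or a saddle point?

local maximum

The Hessian is constant: H = [[-8, -2, 6], [-2, -8, 0], [6, 0, -8]].
Leading principal minors: Δ₁ = -8, Δ₂ = 60, Δ₃ = -192.
The minors alternate sign starting negative (−, +, −), so H is negative definite: a local maximum.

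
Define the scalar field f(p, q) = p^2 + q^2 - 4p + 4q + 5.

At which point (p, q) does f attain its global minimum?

f(p,q) separates as A(p) + B(q) + 5, so its minimum is min A + min B + 5.
A'(p) = 2p - 4 vanishes at p ∈ {2}; B'(q) = 2q + 4 vanishes at q ∈ {-2}.
Local minima of A (where A''>0): A(2)=-4. Local minima of B: B(-2)=-4.
So the global minimum of f is A(2) + B(-2) + 5 = -4 − 4 + 5 = -3, attained at (2, -2).

(2, -2)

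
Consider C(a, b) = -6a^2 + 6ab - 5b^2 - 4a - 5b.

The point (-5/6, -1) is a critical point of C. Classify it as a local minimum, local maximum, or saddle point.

The Hessian of C is constant: H = [[-12, 6], [6, -10]].
det(H) = (-12)·(-10) − 6² = 84.
det(H) > 0 and tr(H) = -22 < 0, so H is negative definite and the point is a local maximum.

local maximum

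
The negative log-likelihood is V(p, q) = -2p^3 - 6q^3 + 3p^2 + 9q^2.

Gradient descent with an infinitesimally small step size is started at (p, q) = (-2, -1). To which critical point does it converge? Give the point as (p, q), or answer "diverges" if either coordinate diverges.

(0, 0)

V is separable, so gradient descent decouples: p follows -∂V/∂p, q follows -∂V/∂q.
∂V/∂p = -6p(p - 1); at p=-2 this is -36, so p increases.
∂V/∂q = -18q(q - 1); at q=-1 this is -36, so q increases.
p converges to its nearest critical value 0 (a local min of the p-part); q converges to 0. The iterate converges to (0, 0).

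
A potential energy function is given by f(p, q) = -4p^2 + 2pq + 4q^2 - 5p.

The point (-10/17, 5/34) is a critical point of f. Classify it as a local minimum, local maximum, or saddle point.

The Hessian of f is constant: H = [[-8, 2], [2, 8]].
det(H) = (-8)·8 − 2² = -68.
Since det(H) < 0, H is indefinite and the critical point is a saddle point.

saddle point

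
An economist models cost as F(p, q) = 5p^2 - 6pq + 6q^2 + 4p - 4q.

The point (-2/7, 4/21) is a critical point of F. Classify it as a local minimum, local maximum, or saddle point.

local minimum

The Hessian of F is constant: H = [[10, -6], [-6, 12]].
det(H) = 10·12 − (-6)² = 84.
det(H) > 0 and tr(H) = 22 > 0, so H is positive definite and the point is a local minimum.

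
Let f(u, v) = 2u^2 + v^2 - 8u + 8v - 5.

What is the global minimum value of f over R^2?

f(u,v) separates as P(u) + Q(v) − 5, so its minimum is min P + min Q − 5.
P'(u) = 4u - 8 vanishes at u ∈ {2}; Q'(v) = 2v + 8 vanishes at v ∈ {-4}.
Local minima of P (where P''>0): P(2)=-8. Local minima of Q: Q(-4)=-16.
So the global minimum of f is P(2) + Q(-4) − 5 = -8 − 16 − 5 = -29, attained at (2, -4).

-29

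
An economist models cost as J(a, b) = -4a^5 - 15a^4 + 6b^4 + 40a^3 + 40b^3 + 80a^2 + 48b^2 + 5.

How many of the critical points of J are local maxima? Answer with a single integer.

2

J separates as a function of a plus a function of b, so ∇J=0 decouples.
∂J/∂a = -20a(a - 2)(a + 1)(a + 4) = 0 at a ∈ {-4, -1, 0, 2}; ∂J/∂b = 24b(b + 1)(b + 4) = 0 at b ∈ {-4, -1, 0}.
The Hessian is diagonal: diag(J_aa, J_bb). Second derivatives: J_aa(-4)=1440, J_aa(-1)=-180, J_aa(0)=160, J_aa(2)=-720; J_bb(-4)=288, J_bb(-1)=-72, J_bb(0)=96.
Local maxima occur where both diagonal entries negative: (-1, -1), (2, -1). Count: 2.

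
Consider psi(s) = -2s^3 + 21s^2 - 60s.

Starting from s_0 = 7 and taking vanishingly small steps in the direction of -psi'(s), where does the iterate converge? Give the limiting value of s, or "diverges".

diverges

psi'(s) = -6(s - 5)(s - 2), so psi'(7) = -60.
Gradient descent moves in the -psi' direction, i.e. s is increasing.
There is no critical point above s=7, and psi' keeps the same sign, so the iterate runs off to +∞.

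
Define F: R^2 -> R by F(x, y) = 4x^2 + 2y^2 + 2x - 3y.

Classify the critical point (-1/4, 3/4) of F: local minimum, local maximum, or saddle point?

local minimum

The Hessian of F is constant: H = [[8, 0], [0, 4]].
det(H) = 8·4 − 0² = 32.
det(H) > 0 and tr(H) = 12 > 0, so H is positive definite and the point is a local minimum.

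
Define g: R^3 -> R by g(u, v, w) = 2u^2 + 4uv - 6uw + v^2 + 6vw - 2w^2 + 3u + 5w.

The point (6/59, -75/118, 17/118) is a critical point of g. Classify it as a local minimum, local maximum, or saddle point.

The Hessian is constant: H = [[4, 4, -6], [4, 2, 6], [-6, 6, -4]].
Leading principal minors: Δ₁ = 4, Δ₂ = -8, Δ₃ = -472.
The minors fit neither the all-positive nor the alternating-sign pattern, so H is indefinite: a saddle point.

saddle point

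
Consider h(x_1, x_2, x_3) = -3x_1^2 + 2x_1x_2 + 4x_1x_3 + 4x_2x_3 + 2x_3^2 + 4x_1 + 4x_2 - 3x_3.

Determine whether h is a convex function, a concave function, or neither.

h is quadratic, so its Hessian is the constant matrix H = [[-6, 2, 4], [2, 0, 4], [4, 4, 4]].
Leading principal minors: -6, -4, 144.
Neither pattern holds ⇒ H is indefinite ⇒ neither convex nor concave.

neither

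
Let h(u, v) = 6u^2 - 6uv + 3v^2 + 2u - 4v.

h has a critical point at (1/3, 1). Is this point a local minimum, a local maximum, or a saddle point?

local minimum

The Hessian of h is constant: H = [[12, -6], [-6, 6]].
det(H) = 12·6 − (-6)² = 36.
det(H) > 0 and tr(H) = 18 > 0, so H is positive definite and the point is a local minimum.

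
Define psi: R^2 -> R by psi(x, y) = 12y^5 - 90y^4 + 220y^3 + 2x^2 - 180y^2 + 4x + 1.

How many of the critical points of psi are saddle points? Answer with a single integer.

2

psi separates as a function of x plus a function of y, so ∇psi=0 decouples.
∂psi/∂x = 4(x + 1) = 0 at x ∈ {-1}; ∂psi/∂y = 60y(y - 3)(y - 2)(y - 1) = 0 at y ∈ {0, 1, 2, 3}.
The Hessian is diagonal: diag(psi_xx, psi_yy). Second derivatives: psi_xx(-1)=4; psi_yy(0)=-360, psi_yy(1)=120, psi_yy(2)=-120, psi_yy(3)=360.
Saddle points occur where the two diagonal entries have opposite signs: (-1, 0), (-1, 2). Count: 2.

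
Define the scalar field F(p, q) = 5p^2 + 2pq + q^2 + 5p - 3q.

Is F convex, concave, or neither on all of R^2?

F is quadratic, so its Hessian is the constant matrix H = [[10, 2], [2, 2]].
det(H) = 16, tr(H) = 12.
det(H) > 0 and tr(H) > 0, so H is positive definite everywhere: convex.

convex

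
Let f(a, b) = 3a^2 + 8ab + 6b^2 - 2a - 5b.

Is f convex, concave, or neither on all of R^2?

convex

f is quadratic, so its Hessian is the constant matrix H = [[6, 8], [8, 12]].
det(H) = 8, tr(H) = 18.
det(H) > 0 and tr(H) > 0, so H is positive definite everywhere: convex.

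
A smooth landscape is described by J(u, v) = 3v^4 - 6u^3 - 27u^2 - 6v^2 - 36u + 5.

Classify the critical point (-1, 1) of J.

The mixed partial ∂²J/∂u∂v is 0, so the Hessian at any point is diag(J_uu, J_vv) = diag(-18(2u + 3), 12(3v^2 - 1)).
At (-1, 1): H = diag(-18, 24).
The eigenvalues have opposite signs, so H is indefinite: a saddle point.

saddle point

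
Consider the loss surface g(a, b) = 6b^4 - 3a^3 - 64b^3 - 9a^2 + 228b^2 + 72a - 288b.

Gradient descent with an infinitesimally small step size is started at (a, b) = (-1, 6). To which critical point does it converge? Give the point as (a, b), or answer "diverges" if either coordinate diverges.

g is separable, so gradient descent decouples: a follows -∂g/∂a, b follows -∂g/∂b.
∂g/∂a = -9(a - 2)(a + 4); at a=-1 this is 81, so a decreases.
∂g/∂b = 24(b - 4)(b - 3)(b - 1); at b=6 this is 720, so b decreases.
a converges to its nearest critical value -4 (a local min of the a-part); b converges to 4. The iterate converges to (-4, 4).

(-4, 4)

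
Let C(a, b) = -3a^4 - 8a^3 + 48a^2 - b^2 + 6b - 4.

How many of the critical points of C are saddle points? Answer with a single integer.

1

C separates as a function of a plus a function of b, so ∇C=0 decouples.
∂C/∂a = -12a(a - 2)(a + 4) = 0 at a ∈ {-4, 0, 2}; ∂C/∂b = -2(b - 3) = 0 at b ∈ {3}.
The Hessian is diagonal: diag(C_aa, C_bb). Second derivatives: C_aa(-4)=-288, C_aa(0)=96, C_aa(2)=-144; C_bb(3)=-2.
Saddle points occur where the two diagonal entries have opposite signs: (0, 3). Count: 1.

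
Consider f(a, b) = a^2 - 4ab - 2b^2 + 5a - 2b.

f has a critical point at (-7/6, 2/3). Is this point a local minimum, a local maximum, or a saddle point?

saddle point

The Hessian of f is constant: H = [[2, -4], [-4, -4]].
det(H) = 2·(-4) − (-4)² = -24.
Since det(H) < 0, H is indefinite and the critical point is a saddle point.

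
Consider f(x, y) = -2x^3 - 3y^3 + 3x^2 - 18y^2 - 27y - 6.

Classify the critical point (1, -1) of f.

local maximum

The mixed partial ∂²f/∂x∂y is 0, so the Hessian at any point is diag(f_xx, f_yy) = diag(6(-2x + 1), -18(y + 2)).
At (1, -1): H = diag(-6, -18).
Both eigenvalues are negative, so H is negative definite: a local maximum.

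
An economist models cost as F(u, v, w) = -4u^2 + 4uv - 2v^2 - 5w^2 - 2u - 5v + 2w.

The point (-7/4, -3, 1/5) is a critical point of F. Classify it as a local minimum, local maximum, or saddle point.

The Hessian is constant: H = [[-8, 4, 0], [4, -4, 0], [0, 0, -10]].
Leading principal minors: Δ₁ = -8, Δ₂ = 16, Δ₃ = -160.
The minors alternate sign starting negative (−, +, −), so H is negative definite: a local maximum.

local maximum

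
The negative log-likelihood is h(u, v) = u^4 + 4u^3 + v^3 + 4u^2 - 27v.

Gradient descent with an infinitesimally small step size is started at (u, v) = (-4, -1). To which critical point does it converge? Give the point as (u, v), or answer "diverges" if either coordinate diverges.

h is separable, so gradient descent decouples: u follows -∂h/∂u, v follows -∂h/∂v.
∂h/∂u = 4u(u + 1)(u + 2); at u=-4 this is -96, so u increases.
∂h/∂v = 3(v - 3)(v + 3); at v=-1 this is -24, so v increases.
u converges to its nearest critical value -2 (a local min of the u-part); v converges to 3. The iterate converges to (-2, 3).

(-2, 3)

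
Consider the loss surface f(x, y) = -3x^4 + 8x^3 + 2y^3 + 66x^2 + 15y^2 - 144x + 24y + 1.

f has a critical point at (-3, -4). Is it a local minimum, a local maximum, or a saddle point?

The mixed partial ∂²f/∂x∂y is 0, so the Hessian at any point is diag(f_xx, f_yy) = diag(12(-3x^2 + 4x + 11), 6(2y + 5)).
At (-3, -4): H = diag(-336, -18).
Both eigenvalues are negative, so H is negative definite: a local maximum.

local maximum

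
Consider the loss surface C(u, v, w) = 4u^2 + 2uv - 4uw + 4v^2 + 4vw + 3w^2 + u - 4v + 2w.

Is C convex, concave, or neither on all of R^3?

C is quadratic, so its Hessian is the constant matrix H = [[8, 2, -4], [2, 8, 4], [-4, 4, 6]].
Leading principal minors: 8, 60, 40.
All positive ⇒ H ≻ 0 ⇒ convex.

convex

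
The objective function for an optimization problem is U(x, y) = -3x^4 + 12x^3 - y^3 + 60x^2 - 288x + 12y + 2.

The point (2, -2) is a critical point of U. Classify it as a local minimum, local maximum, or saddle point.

local minimum

The mixed partial ∂²U/∂x∂y is 0, so the Hessian at any point is diag(U_xx, U_yy) = diag(12(-3x^2 + 6x + 10), -6y).
At (2, -2): H = diag(120, 12).
Both eigenvalues are positive, so H is positive definite: a local minimum.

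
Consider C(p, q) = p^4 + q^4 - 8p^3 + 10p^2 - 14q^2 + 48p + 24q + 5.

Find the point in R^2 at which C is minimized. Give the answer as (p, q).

(-1, -3)

C(p,q) separates as A(p) + B(q) + 5, so its minimum is min A + min B + 5.
A'(p) = 4(p - 4)(p - 3)(p + 1) vanishes at p ∈ {-1, 3, 4}; B'(q) = 4(q - 2)(q - 1)(q + 3) vanishes at q ∈ {-3, 1, 2}.
Local minima of A (where A''>0): A(-1)=-29, A(4)=96. Local minima of B: B(-3)=-117, B(2)=8.
So the global minimum of C is A(-1) + B(-3) + 5 = -29 − 117 + 5 = -141, attained at (-1, -3).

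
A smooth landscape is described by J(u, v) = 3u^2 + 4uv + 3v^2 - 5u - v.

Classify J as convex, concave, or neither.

convex

J is quadratic, so its Hessian is the constant matrix H = [[6, 4], [4, 6]].
det(H) = 20, tr(H) = 12.
det(H) > 0 and tr(H) > 0, so H is positive definite everywhere: convex.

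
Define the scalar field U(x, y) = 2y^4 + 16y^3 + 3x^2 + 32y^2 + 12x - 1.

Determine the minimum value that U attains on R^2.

-13

U(x,y) separates as P(x) + Q(y) − 1, so its minimum is min P + min Q − 1.
P'(x) = 6x + 12 vanishes at x ∈ {-2}; Q'(y) = 8y(y + 2)(y + 4) vanishes at y ∈ {-4, -2, 0}.
Local minima of P (where P''>0): P(-2)=-12. Local minima of Q: Q(-4)=0, Q(0)=0.
So the global minimum of U is P(-2) + Q(-4) − 1 = -12 + 0 − 1 = -13, attained at (-2, -4).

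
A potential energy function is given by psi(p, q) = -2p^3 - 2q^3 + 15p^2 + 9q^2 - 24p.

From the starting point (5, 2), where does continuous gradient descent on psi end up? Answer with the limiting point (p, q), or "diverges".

psi is separable, so gradient descent decouples: p follows -∂psi/∂p, q follows -∂psi/∂q.
∂psi/∂p = -6(p - 4)(p - 1); at p=5 this is -24, so p increases.
∂psi/∂q = -6q(q - 3); at q=2 this is 12, so q decreases.
The p-coordinate has no critical point in that direction and runs off to infinity.

diverges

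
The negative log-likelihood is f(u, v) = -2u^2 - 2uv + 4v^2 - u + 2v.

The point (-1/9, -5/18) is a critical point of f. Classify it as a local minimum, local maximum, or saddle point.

The Hessian of f is constant: H = [[-4, -2], [-2, 8]].
det(H) = (-4)·8 − (-2)² = -36.
Since det(H) < 0, H is indefinite and the critical point is a saddle point.

saddle point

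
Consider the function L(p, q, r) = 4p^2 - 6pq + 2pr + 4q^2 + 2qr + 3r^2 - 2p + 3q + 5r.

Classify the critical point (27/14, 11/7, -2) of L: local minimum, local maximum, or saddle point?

The Hessian is constant: H = [[8, -6, 2], [-6, 8, 2], [2, 2, 6]].
Leading principal minors: Δ₁ = 8, Δ₂ = 28, Δ₃ = 56.
All leading minors are positive, so H is positive definite: a local minimum.

local minimum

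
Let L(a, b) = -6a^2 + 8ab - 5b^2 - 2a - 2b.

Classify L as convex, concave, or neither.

L is quadratic, so its Hessian is the constant matrix H = [[-12, 8], [8, -10]].
det(H) = 56, tr(H) = -22.
det(H) > 0 and tr(H) < 0, so H is negative definite everywhere: concave.

concave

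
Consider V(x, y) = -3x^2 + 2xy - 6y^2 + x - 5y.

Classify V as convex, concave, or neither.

concave

V is quadratic, so its Hessian is the constant matrix H = [[-6, 2], [2, -12]].
det(H) = 68, tr(H) = -18.
det(H) > 0 and tr(H) < 0, so H is negative definite everywhere: concave.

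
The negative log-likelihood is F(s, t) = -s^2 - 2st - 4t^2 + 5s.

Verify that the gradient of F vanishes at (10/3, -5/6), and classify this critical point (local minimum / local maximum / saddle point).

∇F = (-2s - 2t + 5, -2s - 8t); substituting (10/3, -5/6) gives ∇F = (0, 0), so (10/3, -5/6) is indeed a critical point.
The Hessian of F is constant: H = [[-2, -2], [-2, -8]].
det(H) = (-2)·(-8) − (-2)² = 12.
det(H) > 0 and tr(H) = -10 < 0, so H is negative definite and the point is a local maximum.

local maximum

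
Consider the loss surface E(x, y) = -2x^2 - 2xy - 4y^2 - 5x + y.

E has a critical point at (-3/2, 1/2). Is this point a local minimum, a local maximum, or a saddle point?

The Hessian of E is constant: H = [[-4, -2], [-2, -8]].
det(H) = (-4)·(-8) − (-2)² = 28.
det(H) > 0 and tr(H) = -12 < 0, so H is negative definite and the point is a local maximum.

local maximum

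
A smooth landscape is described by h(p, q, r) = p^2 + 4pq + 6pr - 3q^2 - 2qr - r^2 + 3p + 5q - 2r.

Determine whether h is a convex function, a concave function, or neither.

h is quadratic, so its Hessian is the constant matrix H = [[2, 4, 6], [4, -6, -2], [6, -2, -2]].
Leading principal minors: 2, -28, 168.
Neither pattern holds ⇒ H is indefinite ⇒ neither convex nor concave.

neither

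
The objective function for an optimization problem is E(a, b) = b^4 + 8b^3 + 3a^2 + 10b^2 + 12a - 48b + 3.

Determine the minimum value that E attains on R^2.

E(a,b) separates as P(a) + Q(b) + 3, so its minimum is min P + min Q + 3.
P'(a) = 6a + 12 vanishes at a ∈ {-2}; Q'(b) = 4(b - 1)(b + 3)(b + 4) vanishes at b ∈ {-4, -3, 1}.
Local minima of P (where P''>0): P(-2)=-12. Local minima of Q: Q(-4)=96, Q(1)=-29.
So the global minimum of E is P(-2) + Q(1) + 3 = -12 − 29 + 3 = -38, attained at (-2, 1).

-38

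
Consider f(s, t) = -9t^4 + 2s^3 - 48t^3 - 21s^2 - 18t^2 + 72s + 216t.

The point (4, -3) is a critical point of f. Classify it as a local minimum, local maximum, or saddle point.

The mixed partial ∂²f/∂s∂t is 0, so the Hessian at any point is diag(f_ss, f_tt) = diag(6(2s - 7), -36(3t^2 + 8t + 1)).
At (4, -3): H = diag(6, -144).
The eigenvalues have opposite signs, so H is indefinite: a saddle point.

saddle point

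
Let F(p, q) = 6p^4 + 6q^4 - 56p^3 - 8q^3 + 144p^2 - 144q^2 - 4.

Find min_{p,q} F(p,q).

F(p,q) separates as A(p) + B(q) − 4, so its minimum is min A + min B − 4.
A'(p) = 24p(p - 4)(p - 3) vanishes at p ∈ {0, 3, 4}; B'(q) = 24q(q - 4)(q + 3) vanishes at q ∈ {-3, 0, 4}.
Local minima of A (where A''>0): A(0)=0, A(4)=256. Local minima of B: B(-3)=-594, B(4)=-1280.
So the global minimum of F is A(0) + B(4) − 4 = 0 − 1280 − 4 = -1284, attained at (0, 4).

-1284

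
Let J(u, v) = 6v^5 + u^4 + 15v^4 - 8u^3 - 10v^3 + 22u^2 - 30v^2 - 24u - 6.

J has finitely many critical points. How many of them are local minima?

4

J separates as a function of u plus a function of v, so ∇J=0 decouples.
∂J/∂u = 4(u - 3)(u - 2)(u - 1) = 0 at u ∈ {1, 2, 3}; ∂J/∂v = 30v(v - 1)(v + 1)(v + 2) = 0 at v ∈ {-2, -1, 0, 1}.
The Hessian is diagonal: diag(J_uu, J_vv). Second derivatives: J_uu(1)=8, J_uu(2)=-4, J_uu(3)=8; J_vv(-2)=-180, J_vv(-1)=60, J_vv(0)=-60, J_vv(1)=180.
Local minima occur where both diagonal entries positive: (1, -1), (1, 1), (3, -1), (3, 1). Count: 4.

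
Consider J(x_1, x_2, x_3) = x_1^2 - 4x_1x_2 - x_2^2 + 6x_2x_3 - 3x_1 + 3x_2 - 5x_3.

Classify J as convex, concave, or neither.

J is quadratic, so its Hessian is the constant matrix H = [[2, -4, 0], [-4, -2, 6], [0, 6, 0]].
Leading principal minors: 2, -20, -72.
Neither pattern holds ⇒ H is indefinite ⇒ neither convex nor concave.

neither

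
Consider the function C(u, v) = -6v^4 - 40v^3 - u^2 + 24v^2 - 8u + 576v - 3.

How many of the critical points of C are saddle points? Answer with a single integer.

1

C separates as a function of u plus a function of v, so ∇C=0 decouples.
∂C/∂u = -2(u + 4) = 0 at u ∈ {-4}; ∂C/∂v = -24(v - 2)(v + 3)(v + 4) = 0 at v ∈ {-4, -3, 2}.
The Hessian is diagonal: diag(C_uu, C_vv). Second derivatives: C_uu(-4)=-2; C_vv(-4)=-144, C_vv(-3)=120, C_vv(2)=-720.
Saddle points occur where the two diagonal entries have opposite signs: (-4, -3). Count: 1.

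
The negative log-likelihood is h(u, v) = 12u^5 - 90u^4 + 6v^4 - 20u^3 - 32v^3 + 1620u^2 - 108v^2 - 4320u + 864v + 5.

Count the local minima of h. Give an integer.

4

h separates as a function of u plus a function of v, so ∇h=0 decouples.
∂h/∂u = 60(u - 4)(u - 3)(u - 2)(u + 3) = 0 at u ∈ {-3, 2, 3, 4}; ∂h/∂v = 24(v - 4)(v - 3)(v + 3) = 0 at v ∈ {-3, 3, 4}.
The Hessian is diagonal: diag(h_uu, h_vv). Second derivatives: h_uu(-3)=-12600, h_uu(2)=600, h_uu(3)=-360, h_uu(4)=840; h_vv(-3)=1008, h_vv(3)=-144, h_vv(4)=168.
Local minima occur where both diagonal entries positive: (2, -3), (2, 4), (4, -3), (4, 4). Count: 4.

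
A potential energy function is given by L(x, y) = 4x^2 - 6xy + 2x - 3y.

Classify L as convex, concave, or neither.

neither

L is quadratic, so its Hessian is the constant matrix H = [[8, -6], [-6, 0]].
det(H) = -36, tr(H) = 8.
det(H) < 0, so H is indefinite: neither convex nor concave.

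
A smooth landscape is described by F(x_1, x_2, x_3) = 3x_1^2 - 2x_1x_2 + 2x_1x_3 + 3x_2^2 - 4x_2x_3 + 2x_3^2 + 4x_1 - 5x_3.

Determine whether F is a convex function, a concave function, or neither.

convex

F is quadratic, so its Hessian is the constant matrix H = [[6, -2, 2], [-2, 6, -4], [2, -4, 4]].
Leading principal minors: 6, 32, 40.
All positive ⇒ H ≻ 0 ⇒ convex.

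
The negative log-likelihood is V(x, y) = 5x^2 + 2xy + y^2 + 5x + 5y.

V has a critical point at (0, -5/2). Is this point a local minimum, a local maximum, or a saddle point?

local minimum

The Hessian of V is constant: H = [[10, 2], [2, 2]].
det(H) = 10·2 − 2² = 16.
det(H) > 0 and tr(H) = 12 > 0, so H is positive definite and the point is a local minimum.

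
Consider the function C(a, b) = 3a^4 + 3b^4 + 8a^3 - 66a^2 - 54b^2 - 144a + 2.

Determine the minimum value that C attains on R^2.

C(a,b) separates as P(a) + Q(b) + 2, so its minimum is min P + min Q + 2.
P'(a) = 12(a - 3)(a + 1)(a + 4) vanishes at a ∈ {-4, -1, 3}; Q'(b) = 12b(b - 3)(b + 3) vanishes at b ∈ {-3, 0, 3}.
Local minima of P (where P''>0): P(-4)=-224, P(3)=-567. Local minima of Q: Q(-3)=-243, Q(3)=-243.
So the global minimum of C is P(3) + Q(-3) + 2 = -567 − 243 + 2 = -808, attained at (3, -3).

-808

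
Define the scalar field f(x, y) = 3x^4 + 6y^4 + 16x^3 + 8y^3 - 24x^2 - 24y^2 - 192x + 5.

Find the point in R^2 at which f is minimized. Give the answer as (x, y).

f(x,y) separates as P(x) + Q(y) + 5, so its minimum is min P + min Q + 5.
P'(x) = 12(x - 2)(x + 2)(x + 4) vanishes at x ∈ {-4, -2, 2}; Q'(y) = 24y(y - 1)(y + 2) vanishes at y ∈ {-2, 0, 1}.
Local minima of P (where P''>0): P(-4)=128, P(2)=-304. Local minima of Q: Q(-2)=-64, Q(1)=-10.
So the global minimum of f is P(2) + Q(-2) + 5 = -304 − 64 + 5 = -363, attained at (2, -2).

(2, -2)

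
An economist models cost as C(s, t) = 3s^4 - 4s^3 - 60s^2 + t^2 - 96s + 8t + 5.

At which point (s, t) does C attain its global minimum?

C(s,t) separates as P(s) + Q(t) + 5, so its minimum is min P + min Q + 5.
P'(s) = 12(s - 4)(s + 1)(s + 2) vanishes at s ∈ {-2, -1, 4}; Q'(t) = 2(t + 4) vanishes at t ∈ {-4}.
Local minima of P (where P''>0): P(-2)=32, P(4)=-832. Local minima of Q: Q(-4)=-16.
So the global minimum of C is P(4) + Q(-4) + 5 = -832 − 16 + 5 = -843, attained at (4, -4).

(4, -4)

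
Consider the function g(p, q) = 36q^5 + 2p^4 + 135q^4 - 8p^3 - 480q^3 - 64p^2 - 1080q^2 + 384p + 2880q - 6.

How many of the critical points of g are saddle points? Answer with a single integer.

6

g separates as a function of p plus a function of q, so ∇g=0 decouples.
∂g/∂p = 8(p - 4)(p - 3)(p + 4) = 0 at p ∈ {-4, 3, 4}; ∂g/∂q = 180(q - 2)(q - 1)(q + 2)(q + 4) = 0 at q ∈ {-4, -2, 1, 2}.
The Hessian is diagonal: diag(g_pp, g_qq). Second derivatives: g_pp(-4)=448, g_pp(3)=-56, g_pp(4)=64; g_qq(-4)=-10800, g_qq(-2)=4320, g_qq(1)=-2700, g_qq(2)=4320.
Saddle points occur where the two diagonal entries have opposite signs: (-4, -4), (-4, 1), (3, -2), (3, 2), (4, -4), (4, 1). Count: 6.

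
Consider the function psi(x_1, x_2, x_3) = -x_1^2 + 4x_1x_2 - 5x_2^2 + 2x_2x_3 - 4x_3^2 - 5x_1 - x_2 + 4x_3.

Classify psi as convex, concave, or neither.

concave

psi is quadratic, so its Hessian is the constant matrix H = [[-2, 4, 0], [4, -10, 2], [0, 2, -8]].
Leading principal minors: -2, 4, -24.
Signs alternate −, +, − ⇒ H ≺ 0 ⇒ concave.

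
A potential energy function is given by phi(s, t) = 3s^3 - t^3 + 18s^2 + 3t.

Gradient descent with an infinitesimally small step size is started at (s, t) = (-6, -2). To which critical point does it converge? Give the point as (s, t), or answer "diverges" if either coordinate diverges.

phi is separable, so gradient descent decouples: s follows -∂phi/∂s, t follows -∂phi/∂t.
∂phi/∂s = 9s(s + 4); at s=-6 this is 108, so s decreases.
∂phi/∂t = -3(t - 1)(t + 1); at t=-2 this is -9, so t increases.
The s-coordinate has no critical point in that direction and runs off to infinity.

diverges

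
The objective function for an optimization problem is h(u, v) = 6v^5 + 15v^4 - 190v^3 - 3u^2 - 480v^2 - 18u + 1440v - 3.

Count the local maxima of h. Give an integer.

2

h separates as a function of u plus a function of v, so ∇h=0 decouples.
∂h/∂u = -6(u + 3) = 0 at u ∈ {-3}; ∂h/∂v = 30(v - 4)(v - 1)(v + 3)(v + 4) = 0 at v ∈ {-4, -3, 1, 4}.
The Hessian is diagonal: diag(h_uu, h_vv). Second derivatives: h_uu(-3)=-6; h_vv(-4)=-1200, h_vv(-3)=840, h_vv(1)=-1800, h_vv(4)=5040.
Local maxima occur where both diagonal entries negative: (-3, -4), (-3, 1). Count: 2.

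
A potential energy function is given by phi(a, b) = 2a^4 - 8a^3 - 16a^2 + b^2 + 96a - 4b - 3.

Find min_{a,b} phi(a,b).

phi(a,b) separates as P(a) + Q(b) − 3, so its minimum is min P + min Q − 3.
P'(a) = 8(a - 3)(a - 2)(a + 2) vanishes at a ∈ {-2, 2, 3}; Q'(b) = 2b - 4 vanishes at b ∈ {2}.
Local minima of P (where P''>0): P(-2)=-160, P(3)=90. Local minima of Q: Q(2)=-4.
So the global minimum of phi is P(-2) + Q(2) − 3 = -160 − 4 − 3 = -167, attained at (-2, 2).

-167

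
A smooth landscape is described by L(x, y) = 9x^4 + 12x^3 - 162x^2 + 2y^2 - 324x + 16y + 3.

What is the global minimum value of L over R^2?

L(x,y) separates as P(x) + Q(y) + 3, so its minimum is min P + min Q + 3.
P'(x) = 36(x - 3)(x + 1)(x + 3) vanishes at x ∈ {-3, -1, 3}; Q'(y) = 4y + 16 vanishes at y ∈ {-4}.
Local minima of P (where P''>0): P(-3)=-81, P(3)=-1377. Local minima of Q: Q(-4)=-32.
So the global minimum of L is P(3) + Q(-4) + 3 = -1377 − 32 + 3 = -1406, attained at (3, -4).

-1406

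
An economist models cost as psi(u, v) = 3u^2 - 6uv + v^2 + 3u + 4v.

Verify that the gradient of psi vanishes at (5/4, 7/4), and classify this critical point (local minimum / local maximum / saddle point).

saddle point

∇psi = (6u - 6v + 3, -6u + 2v + 4); substituting (5/4, 7/4) gives ∇psi = (0, 0), so (5/4, 7/4) is indeed a critical point.
The Hessian of psi is constant: H = [[6, -6], [-6, 2]].
det(H) = 6·2 − (-6)² = -24.
Since det(H) < 0, H is indefinite and the critical point is a saddle point.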